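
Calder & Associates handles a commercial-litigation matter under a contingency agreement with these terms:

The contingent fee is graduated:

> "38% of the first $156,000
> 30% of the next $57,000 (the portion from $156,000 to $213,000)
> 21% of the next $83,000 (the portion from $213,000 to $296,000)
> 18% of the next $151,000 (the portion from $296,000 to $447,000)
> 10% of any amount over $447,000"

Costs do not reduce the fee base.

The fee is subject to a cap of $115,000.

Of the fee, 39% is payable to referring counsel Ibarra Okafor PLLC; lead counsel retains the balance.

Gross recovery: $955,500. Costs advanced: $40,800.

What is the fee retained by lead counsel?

$70,150.00

Fee base is the gross recovery, $955,500; costs are reimbursed separately.
First $156,000 at 38% = $59,280.00
Next $57,000 at 30% = $17,100.00
Next $83,000 at 21% = $17,430.00
Next $151,000 at 18% = $27,180.00
Remaining $508,500 at 10% = $50,850.00
Fee: $59,280.00 + $17,100.00 + $17,430.00 + $27,180.00 + $50,850.00 = $171,840.00
$171,840.00 exceeds the $115,000 cap, so the fee is capped at $115,000.00.
Referral share: 39% of $115,000.00 = $44,850.00; lead counsel retains $115,000.00 − $44,850.00 = $70,150.00.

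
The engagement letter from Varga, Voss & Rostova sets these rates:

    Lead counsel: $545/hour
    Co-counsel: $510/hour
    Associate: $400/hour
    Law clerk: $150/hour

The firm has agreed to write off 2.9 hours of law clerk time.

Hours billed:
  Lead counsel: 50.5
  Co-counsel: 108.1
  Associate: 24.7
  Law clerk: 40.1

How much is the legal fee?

$98,113.50

Lead counsel: 50.5 × $545 = $27,522.50
Co-counsel: 108.1 × $510 = $55,131.00
Associate: 24.7 × $400 = $9,880.00
Law clerk: 40.1 × $150 = $6,015.00
Subtotal: $98,548.50
Write-off: 2.9 × $150 = $435.00
Total: $98,548.50 − $435.00 = $98,113.50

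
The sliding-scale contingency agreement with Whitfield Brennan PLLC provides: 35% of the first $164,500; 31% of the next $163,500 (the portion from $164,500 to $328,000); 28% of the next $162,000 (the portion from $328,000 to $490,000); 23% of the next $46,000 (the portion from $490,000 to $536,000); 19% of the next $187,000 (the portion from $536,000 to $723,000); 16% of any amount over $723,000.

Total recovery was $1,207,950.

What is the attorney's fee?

$277,322.00

First $164,500 at 35% = $57,575.00
Next $163,500 at 31% = $50,685.00
Next $162,000 at 28% = $45,360.00
Next $46,000 at 23% = $10,580.00
Next $187,000 at 19% = $35,530.00
Remaining $484,950 at 16% = $77,592.00
Fee: $57,575.00 + $50,685.00 + $45,360.00 + $10,580.00 + $35,530.00 + $77,592.00 = $277,322.00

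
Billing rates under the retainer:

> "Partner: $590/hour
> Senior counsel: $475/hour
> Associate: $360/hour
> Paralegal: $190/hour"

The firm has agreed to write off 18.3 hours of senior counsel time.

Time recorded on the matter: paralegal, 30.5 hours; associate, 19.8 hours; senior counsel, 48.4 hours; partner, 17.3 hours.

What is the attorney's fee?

$37,427.50

Partner: 17.3 × $590 = $10,207.00
Senior counsel: 48.4 × $475 = $22,990.00
Associate: 19.8 × $360 = $7,128.00
Paralegal: 30.5 × $190 = $5,795.00
Subtotal: $46,120.00
Write-off: 18.3 × $475 = $8,692.50
Total: $46,120.00 − $8,692.50 = $37,427.50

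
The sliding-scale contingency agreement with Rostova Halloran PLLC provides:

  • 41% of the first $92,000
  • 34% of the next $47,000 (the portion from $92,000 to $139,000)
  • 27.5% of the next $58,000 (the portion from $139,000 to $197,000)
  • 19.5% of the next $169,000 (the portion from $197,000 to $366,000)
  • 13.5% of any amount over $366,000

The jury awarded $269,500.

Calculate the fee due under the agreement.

First $92,000 at 41% = $37,720.00
Next $47,000 at 34% = $15,980.00
Next $58,000 at 27.5% = $15,950.00
Remaining $72,500 at 19.5% = $14,137.50
Fee: $37,720.00 + $15,980.00 + $15,950.00 + $14,137.50 = $83,787.50

$83,787.50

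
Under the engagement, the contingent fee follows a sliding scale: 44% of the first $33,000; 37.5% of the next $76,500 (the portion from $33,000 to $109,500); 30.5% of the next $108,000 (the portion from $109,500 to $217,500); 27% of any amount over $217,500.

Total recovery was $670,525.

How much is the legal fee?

$198,464.25

First $33,000 at 44% = $14,520.00
Next $76,500 at 37.5% = $28,687.50
Next $108,000 at 30.5% = $32,940.00
Remaining $453,025 at 27% = $122,316.75
Fee: $14,520.00 + $28,687.50 + $32,940.00 + $122,316.75 = $198,464.25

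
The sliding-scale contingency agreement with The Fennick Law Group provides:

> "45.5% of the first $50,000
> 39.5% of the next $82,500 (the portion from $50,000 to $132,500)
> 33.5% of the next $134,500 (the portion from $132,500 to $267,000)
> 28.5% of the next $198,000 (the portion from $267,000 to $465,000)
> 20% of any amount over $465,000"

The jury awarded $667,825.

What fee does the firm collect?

First $50,000 at 45.5% = $22,750.00
Next $82,500 at 39.5% = $32,587.50
Next $134,500 at 33.5% = $45,057.50
Next $198,000 at 28.5% = $56,430.00
Remaining $202,825 at 20% = $40,565.00
Fee: $22,750.00 + $32,587.50 + $45,057.50 + $56,430.00 + $40,565.00 = $197,390.00

$197,390.00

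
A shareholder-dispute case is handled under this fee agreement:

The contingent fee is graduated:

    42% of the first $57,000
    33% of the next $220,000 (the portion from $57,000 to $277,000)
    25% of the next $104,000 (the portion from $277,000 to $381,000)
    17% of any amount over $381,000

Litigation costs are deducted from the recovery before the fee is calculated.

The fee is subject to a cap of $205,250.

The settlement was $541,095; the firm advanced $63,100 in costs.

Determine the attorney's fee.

Fee base (net of costs): $541,095 − $63,100 = $477,995
First $57,000 at 42% = $23,940.00
Next $220,000 at 33% = $72,600.00
Next $104,000 at 25% = $26,000.00
Remaining $96,995 at 17% = $16,489.15
Fee: $23,940.00 + $72,600.00 + $26,000.00 + $16,489.15 = $139,029.15
$139,029.15 is under the $205,250 cap.

$139,029.15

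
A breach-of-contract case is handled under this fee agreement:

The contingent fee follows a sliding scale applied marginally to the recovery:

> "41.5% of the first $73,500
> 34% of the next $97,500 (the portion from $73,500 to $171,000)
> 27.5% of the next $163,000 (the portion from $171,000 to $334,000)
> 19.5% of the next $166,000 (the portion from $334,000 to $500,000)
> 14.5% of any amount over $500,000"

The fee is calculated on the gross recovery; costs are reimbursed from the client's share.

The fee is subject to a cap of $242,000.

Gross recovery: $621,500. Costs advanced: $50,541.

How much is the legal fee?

Fee base is the gross recovery, $621,500; costs are reimbursed separately.
First $73,500 at 41.5% = $30,502.50
Next $97,500 at 34% = $33,150.00
Next $163,000 at 27.5% = $44,825.00
Next $166,000 at 19.5% = $32,370.00
Remaining $121,500 at 14.5% = $17,617.50
Fee: $30,502.50 + $33,150.00 + $44,825.00 + $32,370.00 + $17,617.50 = $158,465.00
$158,465.00 is under the $242,000 cap.

$158,465.00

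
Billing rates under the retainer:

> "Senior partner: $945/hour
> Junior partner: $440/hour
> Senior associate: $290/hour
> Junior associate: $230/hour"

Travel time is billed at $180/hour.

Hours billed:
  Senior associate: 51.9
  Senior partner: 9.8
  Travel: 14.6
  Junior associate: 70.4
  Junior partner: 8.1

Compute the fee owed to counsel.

$46,696.00

Senior partner: 9.8 × $945 = $9,261.00
Junior partner: 8.1 × $440 = $3,564.00
Senior associate: 51.9 × $290 = $15,051.00
Junior associate: 70.4 × $230 = $16,192.00
Subtotal: $9,261.00 + $3,564.00 + $15,051.00 + $16,192.00 = $44,068.00
Travel: 14.6 × $180 = $2,628.00
Total: $44,068.00 + $2,628.00 = $46,696.00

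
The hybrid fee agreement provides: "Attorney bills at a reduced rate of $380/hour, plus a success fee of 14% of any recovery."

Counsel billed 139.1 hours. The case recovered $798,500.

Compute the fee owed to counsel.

$164,648.00

Hourly: 139.1 × $380 = $52,858.00
Success fee: 14% of $798,500 = $111,790.00
Total: $52,858.00 + $111,790.00 = $164,648.00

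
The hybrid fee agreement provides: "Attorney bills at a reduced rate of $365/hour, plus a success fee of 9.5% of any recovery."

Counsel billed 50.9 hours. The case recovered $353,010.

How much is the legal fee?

Hourly: 50.9 × $365 = $18,578.50
Success fee: 9.5% of $353,010 = $33,535.95
Total: $18,578.50 + $33,535.95 = $52,114.45

$52,114.45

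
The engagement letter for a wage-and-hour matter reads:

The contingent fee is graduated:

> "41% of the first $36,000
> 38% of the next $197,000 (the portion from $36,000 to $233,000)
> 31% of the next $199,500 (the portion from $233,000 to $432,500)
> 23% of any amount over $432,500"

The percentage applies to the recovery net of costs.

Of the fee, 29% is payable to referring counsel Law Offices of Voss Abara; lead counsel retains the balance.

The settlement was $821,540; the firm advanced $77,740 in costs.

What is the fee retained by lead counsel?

$158,375.44

Fee base (net of costs): $821,540 − $77,740 = $743,800
First $36,000 at 41% = $14,760.00
Next $197,000 at 38% = $74,860.00
Next $199,500 at 31% = $61,845.00
Remaining $311,300 at 23% = $71,599.00
Fee: $14,760.00 + $74,860.00 + $61,845.00 + $71,599.00 = $223,064.00
Referral share: 29% of $223,064.00 = $64,688.56; lead counsel retains $223,064.00 − $64,688.56 = $158,375.44.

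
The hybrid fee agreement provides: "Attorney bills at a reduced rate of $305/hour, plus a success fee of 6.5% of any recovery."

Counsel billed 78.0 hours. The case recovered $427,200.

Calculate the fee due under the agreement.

$51,558.00

Hourly: 78.0 × $305 = $23,790.00
Success fee: 6.5% of $427,200 = $27,768.00
Total: $23,790.00 + $27,768.00 = $51,558.00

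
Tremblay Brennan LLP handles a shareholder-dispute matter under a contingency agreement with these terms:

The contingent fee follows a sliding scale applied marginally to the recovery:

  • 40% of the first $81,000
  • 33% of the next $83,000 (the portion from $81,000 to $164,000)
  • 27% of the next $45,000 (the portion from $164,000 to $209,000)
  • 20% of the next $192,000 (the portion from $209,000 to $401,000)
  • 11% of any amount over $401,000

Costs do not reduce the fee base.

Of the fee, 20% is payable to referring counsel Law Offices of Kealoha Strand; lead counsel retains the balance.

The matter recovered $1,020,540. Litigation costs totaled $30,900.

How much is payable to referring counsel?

$35,697.88

Fee base is the gross recovery, $1,020,540; costs are reimbursed separately.
First $81,000 at 40% = $32,400.00
Next $83,000 at 33% = $27,390.00
Next $45,000 at 27% = $12,150.00
Next $192,000 at 20% = $38,400.00
Remaining $619,540 at 11% = $68,149.40
Fee: $32,400.00 + $27,390.00 + $12,150.00 + $38,400.00 + $68,149.40 = $178,489.40
Referral share: 20% of $178,489.40 = $35,697.88; lead counsel retains $178,489.40 − $35,697.88 = $142,791.52.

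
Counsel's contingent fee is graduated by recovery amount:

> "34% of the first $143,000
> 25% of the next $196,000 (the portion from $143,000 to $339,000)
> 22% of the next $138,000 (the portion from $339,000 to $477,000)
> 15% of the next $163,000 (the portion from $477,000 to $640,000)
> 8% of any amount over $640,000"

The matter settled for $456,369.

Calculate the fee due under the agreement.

$123,441.18

First $143,000 at 34% = $48,620.00
Next $196,000 at 25% = $49,000.00
Remaining $117,369 at 22% = $25,821.18
Fee: $48,620.00 + $49,000.00 + $25,821.18 = $123,441.18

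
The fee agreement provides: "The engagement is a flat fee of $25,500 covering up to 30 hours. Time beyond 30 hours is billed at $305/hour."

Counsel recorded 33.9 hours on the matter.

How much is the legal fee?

Flat fee: $25,500.00
Excess hours: 33.9 − 30 = 3.9
Overrun: 3.9 × $305 = $1,189.50
Total: $25,500.00 + $1,189.50 = $26,689.50

$26,689.50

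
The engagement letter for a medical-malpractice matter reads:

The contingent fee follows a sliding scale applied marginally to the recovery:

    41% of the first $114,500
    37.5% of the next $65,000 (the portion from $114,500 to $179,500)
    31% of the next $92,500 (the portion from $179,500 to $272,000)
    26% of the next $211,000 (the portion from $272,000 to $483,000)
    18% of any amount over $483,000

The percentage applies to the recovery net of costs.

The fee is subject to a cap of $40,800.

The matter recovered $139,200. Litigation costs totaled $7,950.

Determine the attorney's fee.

$40,800.00

Fee base (net of costs): $139,200 − $7,950 = $131,250
First $114,500 at 41% = $46,945.00
Remaining $16,750 at 37.5% = $6,281.25
Fee: $46,945.00 + $6,281.25 = $53,226.25
$53,226.25 exceeds the $40,800 cap, so the fee is capped at $40,800.00.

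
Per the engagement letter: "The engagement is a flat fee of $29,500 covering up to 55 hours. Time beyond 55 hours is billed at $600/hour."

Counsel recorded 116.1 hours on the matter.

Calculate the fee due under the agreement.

Flat fee: $29,500.00
Excess hours: 116.1 − 55 = 61.1
Overrun: 61.1 × $600 = $36,660.00
Total: $29,500.00 + $36,660.00 = $66,160.00

$66,160.00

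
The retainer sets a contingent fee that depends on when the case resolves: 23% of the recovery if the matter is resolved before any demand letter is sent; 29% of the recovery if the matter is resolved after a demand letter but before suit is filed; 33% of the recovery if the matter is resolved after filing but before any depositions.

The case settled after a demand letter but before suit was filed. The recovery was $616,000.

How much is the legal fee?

$178,640.00

The matter settled after a demand letter but before suit was filed, so the 29% rate applies.
$616,000 × 29% = $178,640.00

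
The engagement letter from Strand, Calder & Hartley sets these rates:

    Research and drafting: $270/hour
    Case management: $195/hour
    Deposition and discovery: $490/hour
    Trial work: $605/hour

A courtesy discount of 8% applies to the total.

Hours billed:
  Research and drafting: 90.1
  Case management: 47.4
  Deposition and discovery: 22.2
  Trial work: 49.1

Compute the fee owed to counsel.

$68,221.22

Research and drafting: 90.1 × $270 = $24,327.00
Case management: 47.4 × $195 = $9,243.00
Deposition and discovery: 22.2 × $490 = $10,878.00
Trial work: 49.1 × $605 = $29,705.50
Subtotal: $74,153.50
Less 8% discount: −$5,932.28
Total: $74,153.50 − $5,932.28 = $68,221.22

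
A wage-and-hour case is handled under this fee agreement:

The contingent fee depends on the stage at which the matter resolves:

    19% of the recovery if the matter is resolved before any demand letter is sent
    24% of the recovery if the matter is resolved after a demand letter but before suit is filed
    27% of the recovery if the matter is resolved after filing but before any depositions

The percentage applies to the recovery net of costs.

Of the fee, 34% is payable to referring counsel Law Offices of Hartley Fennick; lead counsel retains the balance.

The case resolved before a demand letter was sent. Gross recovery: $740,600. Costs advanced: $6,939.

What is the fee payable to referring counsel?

Fee base (net of costs): $740,600 − $6,939 = $733,661
The matter resolved before a demand letter was sent, so the 19% rate applies.
$733,661 × 19% = $139,395.59
Referral share: 34% of $139,395.59 = $47,394.50; lead counsel retains $139,395.59 − $47,394.50 = $92,001.09.

$47,394.50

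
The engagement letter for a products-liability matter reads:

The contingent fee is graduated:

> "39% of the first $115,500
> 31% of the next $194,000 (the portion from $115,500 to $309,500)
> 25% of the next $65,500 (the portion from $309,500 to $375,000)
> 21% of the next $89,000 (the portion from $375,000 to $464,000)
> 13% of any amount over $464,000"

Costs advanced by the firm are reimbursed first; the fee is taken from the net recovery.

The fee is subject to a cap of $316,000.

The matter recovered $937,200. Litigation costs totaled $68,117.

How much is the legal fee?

Fee base (net of costs): $937,200 − $68,117 = $869,083
First $115,500 at 39% = $45,045.00
Next $194,000 at 31% = $60,140.00
Next $65,500 at 25% = $16,375.00
Next $89,000 at 21% = $18,690.00
Remaining $405,083 at 13% = $52,660.79
Fee: $45,045.00 + $60,140.00 + $16,375.00 + $18,690.00 + $52,660.79 = $192,910.79
$192,910.79 is under the $316,000 cap.

$192,910.79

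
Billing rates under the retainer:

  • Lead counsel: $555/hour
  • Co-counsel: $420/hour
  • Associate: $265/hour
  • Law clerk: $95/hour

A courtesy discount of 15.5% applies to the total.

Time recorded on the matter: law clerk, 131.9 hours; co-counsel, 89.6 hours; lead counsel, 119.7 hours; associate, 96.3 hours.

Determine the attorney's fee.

Lead counsel: 119.7 × $555 = $66,433.50
Co-counsel: 89.6 × $420 = $37,632.00
Associate: 96.3 × $265 = $25,519.50
Law clerk: 131.9 × $95 = $12,530.50
Subtotal: $142,115.50
Less 15.5% discount: −$22,027.90
Total: $142,115.50 − $22,027.90 = $120,087.60

$120,087.60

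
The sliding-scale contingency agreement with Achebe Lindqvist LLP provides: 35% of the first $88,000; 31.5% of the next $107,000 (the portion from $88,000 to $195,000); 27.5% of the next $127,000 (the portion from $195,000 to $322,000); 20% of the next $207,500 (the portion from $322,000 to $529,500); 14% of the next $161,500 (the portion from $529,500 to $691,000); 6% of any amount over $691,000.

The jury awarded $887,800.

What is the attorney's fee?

First $88,000 at 35% = $30,800.00
Next $107,000 at 31.5% = $33,705.00
Next $127,000 at 27.5% = $34,925.00
Next $207,500 at 20% = $41,500.00
Next $161,500 at 14% = $22,610.00
Remaining $196,800 at 6% = $11,808.00
Fee: $30,800.00 + $33,705.00 + $34,925.00 + $41,500.00 + $22,610.00 + $11,808.00 = $175,348.00

$175,348.00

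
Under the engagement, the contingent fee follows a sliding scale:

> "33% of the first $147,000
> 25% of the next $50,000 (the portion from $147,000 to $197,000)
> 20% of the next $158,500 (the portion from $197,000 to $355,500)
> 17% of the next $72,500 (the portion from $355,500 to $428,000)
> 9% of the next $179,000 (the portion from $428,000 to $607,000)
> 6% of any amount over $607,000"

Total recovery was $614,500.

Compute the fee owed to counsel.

First $147,000 at 33% = $48,510.00
Next $50,000 at 25% = $12,500.00
Next $158,500 at 20% = $31,700.00
Next $72,500 at 17% = $12,325.00
Next $179,000 at 9% = $16,110.00
Remaining $7,500 at 6% = $450.00
Fee: $48,510.00 + $12,500.00 + $31,700.00 + $12,325.00 + $16,110.00 + $450.00 = $121,595.00

$121,595.00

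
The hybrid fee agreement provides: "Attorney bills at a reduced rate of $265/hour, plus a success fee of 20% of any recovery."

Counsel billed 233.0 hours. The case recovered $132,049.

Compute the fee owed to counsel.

Hourly: 233.0 × $265 = $61,745.00
Success fee: 20% of $132,049 = $26,409.80
Total: $61,745.00 + $26,409.80 = $88,154.80

$88,154.80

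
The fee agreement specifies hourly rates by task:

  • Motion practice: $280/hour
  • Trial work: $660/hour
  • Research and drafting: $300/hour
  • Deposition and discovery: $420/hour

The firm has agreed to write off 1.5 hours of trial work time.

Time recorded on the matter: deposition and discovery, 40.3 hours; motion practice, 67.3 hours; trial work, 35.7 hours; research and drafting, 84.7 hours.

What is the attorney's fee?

Motion practice: 67.3 × $280 = $18,844.00
Trial work: 35.7 × $660 = $23,562.00
Research and drafting: 84.7 × $300 = $25,410.00
Deposition and discovery: 40.3 × $420 = $16,926.00
Subtotal: $84,742.00
Write-off: 1.5 × $660 = $990.00
Total: $84,742.00 − $990.00 = $83,752.00

$83,752.00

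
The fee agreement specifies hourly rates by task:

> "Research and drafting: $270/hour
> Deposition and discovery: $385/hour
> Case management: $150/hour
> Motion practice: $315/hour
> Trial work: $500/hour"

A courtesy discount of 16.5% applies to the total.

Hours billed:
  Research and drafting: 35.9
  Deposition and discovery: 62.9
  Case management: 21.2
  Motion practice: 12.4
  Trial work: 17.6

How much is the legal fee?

Research and drafting: 35.9 × $270 = $9,693.00
Deposition and discovery: 62.9 × $385 = $24,216.50
Case management: 21.2 × $150 = $3,180.00
Motion practice: 12.4 × $315 = $3,906.00
Trial work: 17.6 × $500 = $8,800.00
Subtotal: $49,795.50
Less 16.5% discount: −$8,216.26
Total: $49,795.50 − $8,216.26 = $41,579.24

$41,579.24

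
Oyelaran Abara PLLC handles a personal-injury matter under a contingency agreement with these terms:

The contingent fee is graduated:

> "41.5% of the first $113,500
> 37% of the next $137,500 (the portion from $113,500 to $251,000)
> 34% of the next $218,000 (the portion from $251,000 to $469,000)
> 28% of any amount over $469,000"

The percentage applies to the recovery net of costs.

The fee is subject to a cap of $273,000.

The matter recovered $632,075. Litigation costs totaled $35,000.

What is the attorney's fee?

Fee base (net of costs): $632,075 − $35,000 = $597,075
First $113,500 at 41.5% = $47,102.50
Next $137,500 at 37% = $50,875.00
Next $218,000 at 34% = $74,120.00
Remaining $128,075 at 28% = $35,861.00
Fee: $47,102.50 + $50,875.00 + $74,120.00 + $35,861.00 = $207,958.50
$207,958.50 is under the $273,000 cap.

$207,958.50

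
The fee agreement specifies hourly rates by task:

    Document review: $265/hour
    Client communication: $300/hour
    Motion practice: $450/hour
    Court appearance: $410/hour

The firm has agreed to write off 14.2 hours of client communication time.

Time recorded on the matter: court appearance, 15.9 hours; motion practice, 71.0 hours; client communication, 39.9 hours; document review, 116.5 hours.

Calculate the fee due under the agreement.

$77,051.50

Document review: 116.5 × $265 = $30,872.50
Client communication: 39.9 × $300 = $11,970.00
Motion practice: 71.0 × $450 = $31,950.00
Court appearance: 15.9 × $410 = $6,519.00
Subtotal: $81,311.50
Write-off: 14.2 × $300 = $4,260.00
Total: $81,311.50 − $4,260.00 = $77,051.50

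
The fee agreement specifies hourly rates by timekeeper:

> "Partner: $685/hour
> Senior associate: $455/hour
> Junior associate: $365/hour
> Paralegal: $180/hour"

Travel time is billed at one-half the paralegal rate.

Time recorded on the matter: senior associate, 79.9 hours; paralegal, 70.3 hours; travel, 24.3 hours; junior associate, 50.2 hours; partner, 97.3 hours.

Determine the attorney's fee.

Partner: 97.3 × $685 = $66,650.50
Senior associate: 79.9 × $455 = $36,354.50
Junior associate: 50.2 × $365 = $18,323.00
Paralegal: 70.3 × $180 = $12,654.00
Subtotal: $66,650.50 + $36,354.50 + $18,323.00 + $12,654.00 = $133,982.00
Travel: 24.3 × ($180 ÷ 2) = 24.3 × $90.00 = $2,187.00
Total: $133,982.00 + $2,187.00 = $136,169.00

$136,169.00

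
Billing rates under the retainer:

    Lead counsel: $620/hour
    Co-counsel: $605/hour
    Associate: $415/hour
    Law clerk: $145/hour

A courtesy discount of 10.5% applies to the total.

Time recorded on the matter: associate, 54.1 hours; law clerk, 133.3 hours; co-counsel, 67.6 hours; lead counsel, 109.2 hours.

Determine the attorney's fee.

$134,591.89

Lead counsel: 109.2 × $620 = $67,704.00
Co-counsel: 67.6 × $605 = $40,898.00
Associate: 54.1 × $415 = $22,451.50
Law clerk: 133.3 × $145 = $19,328.50
Subtotal: $150,382.00
Less 10.5% discount: −$15,790.11
Total: $150,382.00 − $15,790.11 = $134,591.89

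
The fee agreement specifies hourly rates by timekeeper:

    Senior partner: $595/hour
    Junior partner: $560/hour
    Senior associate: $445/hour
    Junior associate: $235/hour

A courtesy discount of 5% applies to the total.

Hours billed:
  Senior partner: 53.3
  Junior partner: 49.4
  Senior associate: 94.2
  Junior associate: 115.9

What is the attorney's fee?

Senior partner: 53.3 × $595 = $31,713.50
Junior partner: 49.4 × $560 = $27,664.00
Senior associate: 94.2 × $445 = $41,919.00
Junior associate: 115.9 × $235 = $27,236.50
Subtotal: $128,533.00
Less 5% discount: −$6,426.65
Total: $128,533.00 − $6,426.65 = $122,106.35

$122,106.35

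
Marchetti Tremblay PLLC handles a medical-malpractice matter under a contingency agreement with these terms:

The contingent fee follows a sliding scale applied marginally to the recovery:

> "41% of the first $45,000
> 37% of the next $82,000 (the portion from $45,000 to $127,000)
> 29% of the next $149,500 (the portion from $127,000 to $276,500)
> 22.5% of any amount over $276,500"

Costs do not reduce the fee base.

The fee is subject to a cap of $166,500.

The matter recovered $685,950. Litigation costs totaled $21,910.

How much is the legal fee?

$166,500.00

Fee base is the gross recovery, $685,950; costs are reimbursed separately.
First $45,000 at 41% = $18,450.00
Next $82,000 at 37% = $30,340.00
Next $149,500 at 29% = $43,355.00
Remaining $409,450 at 22.5% = $92,126.25
Fee: $18,450.00 + $30,340.00 + $43,355.00 + $92,126.25 = $184,271.25
$184,271.25 exceeds the $166,500 cap, so the fee is capped at $166,500.00.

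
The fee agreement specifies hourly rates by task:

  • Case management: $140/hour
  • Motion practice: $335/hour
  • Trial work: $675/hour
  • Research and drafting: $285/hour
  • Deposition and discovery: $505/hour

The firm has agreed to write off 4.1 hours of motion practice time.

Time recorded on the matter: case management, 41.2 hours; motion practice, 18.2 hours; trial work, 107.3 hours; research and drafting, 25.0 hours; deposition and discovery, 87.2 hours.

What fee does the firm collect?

$134,080.00

Case management: 41.2 × $140 = $5,768.00
Motion practice: 18.2 × $335 = $6,097.00
Trial work: 107.3 × $675 = $72,427.50
Research and drafting: 25.0 × $285 = $7,125.00
Deposition and discovery: 87.2 × $505 = $44,036.00
Subtotal: $135,453.50
Write-off: 4.1 × $335 = $1,373.50
Total: $135,453.50 − $1,373.50 = $134,080.00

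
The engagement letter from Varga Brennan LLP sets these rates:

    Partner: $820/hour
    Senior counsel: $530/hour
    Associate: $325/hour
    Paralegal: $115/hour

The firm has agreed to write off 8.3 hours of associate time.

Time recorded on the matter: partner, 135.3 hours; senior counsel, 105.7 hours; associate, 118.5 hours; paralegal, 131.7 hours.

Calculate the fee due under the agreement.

$217,927.50

Partner: 135.3 × $820 = $110,946.00
Senior counsel: 105.7 × $530 = $56,021.00
Associate: 118.5 × $325 = $38,512.50
Paralegal: 131.7 × $115 = $15,145.50
Subtotal: $220,625.00
Write-off: 8.3 × $325 = $2,697.50
Total: $220,625.00 − $2,697.50 = $217,927.50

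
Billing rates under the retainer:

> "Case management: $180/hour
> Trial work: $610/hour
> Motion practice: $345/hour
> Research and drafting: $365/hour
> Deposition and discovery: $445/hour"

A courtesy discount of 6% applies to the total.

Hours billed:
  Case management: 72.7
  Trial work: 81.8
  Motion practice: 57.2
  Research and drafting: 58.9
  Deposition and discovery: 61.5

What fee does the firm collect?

$123,688.96

Case management: 72.7 × $180 = $13,086.00
Trial work: 81.8 × $610 = $49,898.00
Motion practice: 57.2 × $345 = $19,734.00
Research and drafting: 58.9 × $365 = $21,498.50
Deposition and discovery: 61.5 × $445 = $27,367.50
Subtotal: $131,584.00
Less 6% discount: −$7,895.04
Total: $131,584.00 − $7,895.04 = $123,688.96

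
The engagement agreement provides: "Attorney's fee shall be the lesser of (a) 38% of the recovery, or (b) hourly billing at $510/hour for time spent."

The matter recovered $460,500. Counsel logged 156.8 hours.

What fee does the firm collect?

$79,968.00

(a) 38% of $460,500 = $174,990.00
(b) 156.8 × $510 = $79,968.00
The lesser is (b): $79,968.00.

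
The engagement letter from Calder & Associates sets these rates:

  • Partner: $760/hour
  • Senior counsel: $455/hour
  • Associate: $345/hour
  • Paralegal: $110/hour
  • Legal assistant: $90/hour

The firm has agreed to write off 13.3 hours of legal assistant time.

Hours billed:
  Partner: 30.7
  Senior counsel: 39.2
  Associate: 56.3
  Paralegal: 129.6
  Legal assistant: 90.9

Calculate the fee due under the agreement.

Partner: 30.7 × $760 = $23,332.00
Senior counsel: 39.2 × $455 = $17,836.00
Associate: 56.3 × $345 = $19,423.50
Paralegal: 129.6 × $110 = $14,256.00
Legal assistant: 90.9 × $90 = $8,181.00
Subtotal: $83,028.50
Write-off: 13.3 × $90 = $1,197.00
Total: $83,028.50 − $1,197.00 = $81,831.50

$81,831.50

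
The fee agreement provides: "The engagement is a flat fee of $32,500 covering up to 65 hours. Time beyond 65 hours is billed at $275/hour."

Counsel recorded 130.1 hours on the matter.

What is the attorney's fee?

Flat fee: $32,500.00
Excess hours: 130.1 − 65 = 65.1
Overrun: 65.1 × $275 = $17,902.50
Total: $32,500.00 + $17,902.50 = $50,402.50

$50,402.50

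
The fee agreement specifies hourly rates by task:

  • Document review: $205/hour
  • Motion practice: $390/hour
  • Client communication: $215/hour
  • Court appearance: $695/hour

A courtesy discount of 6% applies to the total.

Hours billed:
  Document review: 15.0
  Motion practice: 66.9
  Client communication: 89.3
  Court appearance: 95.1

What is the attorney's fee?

$107,592.40

Document review: 15.0 × $205 = $3,075.00
Motion practice: 66.9 × $390 = $26,091.00
Client communication: 89.3 × $215 = $19,199.50
Court appearance: 95.1 × $695 = $66,094.50
Subtotal: $114,460.00
Less 6% discount: −$6,867.60
Total: $114,460.00 − $6,867.60 = $107,592.40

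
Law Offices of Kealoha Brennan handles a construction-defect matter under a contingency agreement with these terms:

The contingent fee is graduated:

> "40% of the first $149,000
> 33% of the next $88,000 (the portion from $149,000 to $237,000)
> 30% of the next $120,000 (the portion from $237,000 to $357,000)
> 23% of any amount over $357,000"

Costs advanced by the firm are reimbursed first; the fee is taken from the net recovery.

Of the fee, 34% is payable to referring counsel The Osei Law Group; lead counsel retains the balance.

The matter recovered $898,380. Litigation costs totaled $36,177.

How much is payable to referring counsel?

$81,884.47

Fee base (net of costs): $898,380 − $36,177 = $862,203
First $149,000 at 40% = $59,600.00
Next $88,000 at 33% = $29,040.00
Next $120,000 at 30% = $36,000.00
Remaining $505,203 at 23% = $116,196.69
Fee: $59,600.00 + $29,040.00 + $36,000.00 + $116,196.69 = $240,836.69
Referral share: 34% of $240,836.69 = $81,884.47; lead counsel retains $240,836.69 − $81,884.47 = $158,952.22.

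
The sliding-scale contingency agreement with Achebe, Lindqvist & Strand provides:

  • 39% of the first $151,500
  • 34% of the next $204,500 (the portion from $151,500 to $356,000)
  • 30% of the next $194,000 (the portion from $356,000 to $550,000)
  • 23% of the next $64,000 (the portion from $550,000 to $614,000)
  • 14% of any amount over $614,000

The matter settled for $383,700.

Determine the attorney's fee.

First $151,500 at 39% = $59,085.00
Next $204,500 at 34% = $69,530.00
Remaining $27,700 at 30% = $8,310.00
Fee: $59,085.00 + $69,530.00 + $8,310.00 = $136,925.00

$136,925.00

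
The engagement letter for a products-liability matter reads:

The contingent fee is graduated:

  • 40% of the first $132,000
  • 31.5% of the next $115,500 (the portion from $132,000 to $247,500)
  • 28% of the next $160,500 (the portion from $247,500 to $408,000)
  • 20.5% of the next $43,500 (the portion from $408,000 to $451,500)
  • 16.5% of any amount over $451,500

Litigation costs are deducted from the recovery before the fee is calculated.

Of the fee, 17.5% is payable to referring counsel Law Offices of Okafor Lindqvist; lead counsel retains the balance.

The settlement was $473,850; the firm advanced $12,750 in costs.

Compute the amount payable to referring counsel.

Fee base (net of costs): $473,850 − $12,750 = $461,100
First $132,000 at 40% = $52,800.00
Next $115,500 at 31.5% = $36,382.50
Next $160,500 at 28% = $44,940.00
Next $43,500 at 20.5% = $8,917.50
Remaining $9,600 at 16.5% = $1,584.00
Fee: $52,800.00 + $36,382.50 + $44,940.00 + $8,917.50 + $1,584.00 = $144,624.00
Referral share: 17.5% of $144,624.00 = $25,309.20; lead counsel retains $144,624.00 − $25,309.20 = $119,314.80.

$25,309.20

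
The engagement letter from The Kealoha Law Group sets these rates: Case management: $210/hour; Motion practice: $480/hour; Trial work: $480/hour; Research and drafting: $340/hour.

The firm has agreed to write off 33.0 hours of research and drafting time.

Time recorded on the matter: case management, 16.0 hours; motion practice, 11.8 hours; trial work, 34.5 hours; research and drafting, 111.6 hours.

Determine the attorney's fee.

Case management: 16.0 × $210 = $3,360.00
Motion practice: 11.8 × $480 = $5,664.00
Trial work: 34.5 × $480 = $16,560.00
Research and drafting: 111.6 × $340 = $37,944.00
Subtotal: $63,528.00
Write-off: 33.0 × $340 = $11,220.00
Total: $63,528.00 − $11,220.00 = $52,308.00

$52,308.00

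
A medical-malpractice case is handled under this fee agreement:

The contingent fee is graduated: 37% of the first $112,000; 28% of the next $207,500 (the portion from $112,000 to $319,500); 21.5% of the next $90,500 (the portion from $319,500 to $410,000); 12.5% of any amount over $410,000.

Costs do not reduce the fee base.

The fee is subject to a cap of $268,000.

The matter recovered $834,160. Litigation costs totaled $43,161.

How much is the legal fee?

Fee base is the gross recovery, $834,160; costs are reimbursed separately.
First $112,000 at 37% = $41,440.00
Next $207,500 at 28% = $58,100.00
Next $90,500 at 21.5% = $19,457.50
Remaining $424,160 at 12.5% = $53,020.00
Fee: $41,440.00 + $58,100.00 + $19,457.50 + $53,020.00 = $172,017.50
$172,017.50 is under the $268,000 cap.

$172,017.50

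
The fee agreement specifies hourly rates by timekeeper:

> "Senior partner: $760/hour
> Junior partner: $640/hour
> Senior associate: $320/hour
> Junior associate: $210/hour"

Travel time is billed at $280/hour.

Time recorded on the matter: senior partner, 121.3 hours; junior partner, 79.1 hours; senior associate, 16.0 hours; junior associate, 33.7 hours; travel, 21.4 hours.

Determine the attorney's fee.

Senior partner: 121.3 × $760 = $92,188.00
Junior partner: 79.1 × $640 = $50,624.00
Senior associate: 16.0 × $320 = $5,120.00
Junior associate: 33.7 × $210 = $7,077.00
Subtotal: $92,188.00 + $50,624.00 + $5,120.00 + $7,077.00 = $155,009.00
Travel: 21.4 × $280 = $5,992.00
Total: $155,009.00 + $5,992.00 = $161,001.00

$161,001.00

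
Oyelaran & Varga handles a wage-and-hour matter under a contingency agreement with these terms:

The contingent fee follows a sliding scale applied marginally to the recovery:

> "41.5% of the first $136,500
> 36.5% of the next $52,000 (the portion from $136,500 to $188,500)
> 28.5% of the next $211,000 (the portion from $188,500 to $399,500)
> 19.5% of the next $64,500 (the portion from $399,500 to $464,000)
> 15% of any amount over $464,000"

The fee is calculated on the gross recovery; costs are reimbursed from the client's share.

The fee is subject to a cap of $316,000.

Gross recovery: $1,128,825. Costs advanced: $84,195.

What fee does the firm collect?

Fee base is the gross recovery, $1,128,825; costs are reimbursed separately.
First $136,500 at 41.5% = $56,647.50
Next $52,000 at 36.5% = $18,980.00
Next $211,000 at 28.5% = $60,135.00
Next $64,500 at 19.5% = $12,577.50
Remaining $664,825 at 15% = $99,723.75
Fee: $56,647.50 + $18,980.00 + $60,135.00 + $12,577.50 + $99,723.75 = $248,063.75
$248,063.75 is under the $316,000 cap.

$248,063.75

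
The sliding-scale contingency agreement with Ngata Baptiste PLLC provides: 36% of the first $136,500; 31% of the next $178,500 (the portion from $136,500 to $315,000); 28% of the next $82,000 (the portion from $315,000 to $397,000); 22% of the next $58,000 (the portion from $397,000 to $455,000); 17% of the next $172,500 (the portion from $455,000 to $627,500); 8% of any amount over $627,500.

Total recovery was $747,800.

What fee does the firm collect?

$179,144.00

First $136,500 at 36% = $49,140.00
Next $178,500 at 31% = $55,335.00
Next $82,000 at 28% = $22,960.00
Next $58,000 at 22% = $12,760.00
Next $172,500 at 17% = $29,325.00
Remaining $120,300 at 8% = $9,624.00
Fee: $49,140.00 + $55,335.00 + $22,960.00 + $12,760.00 + $29,325.00 + $9,624.00 = $179,144.00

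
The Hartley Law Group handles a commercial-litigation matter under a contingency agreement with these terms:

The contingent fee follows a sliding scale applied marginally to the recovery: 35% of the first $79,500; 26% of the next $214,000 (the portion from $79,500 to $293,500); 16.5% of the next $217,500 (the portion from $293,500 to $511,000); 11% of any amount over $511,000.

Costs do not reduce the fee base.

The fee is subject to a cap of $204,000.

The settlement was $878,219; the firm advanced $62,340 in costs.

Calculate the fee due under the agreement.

$159,746.59

Fee base is the gross recovery, $878,219; costs are reimbursed separately.
First $79,500 at 35% = $27,825.00
Next $214,000 at 26% = $55,640.00
Next $217,500 at 16.5% = $35,887.50
Remaining $367,219 at 11% = $40,394.09
Fee: $27,825.00 + $55,640.00 + $35,887.50 + $40,394.09 = $159,746.59
$159,746.59 is under the $204,000 cap.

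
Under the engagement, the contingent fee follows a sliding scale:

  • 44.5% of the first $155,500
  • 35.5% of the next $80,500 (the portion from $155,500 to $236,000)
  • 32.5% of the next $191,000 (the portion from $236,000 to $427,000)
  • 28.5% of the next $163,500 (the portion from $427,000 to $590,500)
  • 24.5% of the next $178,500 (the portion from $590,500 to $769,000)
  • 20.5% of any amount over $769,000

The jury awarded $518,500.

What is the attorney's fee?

First $155,500 at 44.5% = $69,197.50
Next $80,500 at 35.5% = $28,577.50
Next $191,000 at 32.5% = $62,075.00
Remaining $91,500 at 28.5% = $26,077.50
Fee: $69,197.50 + $28,577.50 + $62,075.00 + $26,077.50 = $185,927.50

$185,927.50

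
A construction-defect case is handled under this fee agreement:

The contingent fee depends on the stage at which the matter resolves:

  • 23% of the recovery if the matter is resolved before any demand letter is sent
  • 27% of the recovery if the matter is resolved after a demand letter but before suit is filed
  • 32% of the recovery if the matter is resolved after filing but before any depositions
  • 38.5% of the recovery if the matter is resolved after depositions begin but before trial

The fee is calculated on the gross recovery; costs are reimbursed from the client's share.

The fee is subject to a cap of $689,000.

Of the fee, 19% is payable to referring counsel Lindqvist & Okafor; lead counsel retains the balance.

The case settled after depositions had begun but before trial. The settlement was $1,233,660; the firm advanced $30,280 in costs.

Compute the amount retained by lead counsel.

Fee base is the gross recovery, $1,233,660; costs are reimbursed separately.
The matter settled after depositions had begun but before trial, so the 38.5% rate applies.
$1,233,660 × 38.5% = $474,959.10
$474,959.10 is under the $689,000 cap.
Referral share: 19% of $474,959.10 = $90,242.23; lead counsel retains $474,959.10 − $90,242.23 = $384,716.87.

$384,716.87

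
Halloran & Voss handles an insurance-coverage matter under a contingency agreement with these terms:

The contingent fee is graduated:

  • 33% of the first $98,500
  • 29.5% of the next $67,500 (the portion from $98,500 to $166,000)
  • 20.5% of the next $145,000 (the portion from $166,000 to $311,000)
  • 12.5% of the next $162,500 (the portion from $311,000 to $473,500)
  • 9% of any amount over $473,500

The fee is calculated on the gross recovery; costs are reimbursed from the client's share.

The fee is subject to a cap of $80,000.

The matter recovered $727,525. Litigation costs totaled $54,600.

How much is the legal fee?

Fee base is the gross recovery, $727,525; costs are reimbursed separately.
First $98,500 at 33% = $32,505.00
Next $67,500 at 29.5% = $19,912.50
Next $145,000 at 20.5% = $29,725.00
Next $162,500 at 12.5% = $20,312.50
Remaining $254,025 at 9% = $22,862.25
Fee: $32,505.00 + $19,912.50 + $29,725.00 + $20,312.50 + $22,862.25 = $125,317.25
$125,317.25 exceeds the $80,000 cap, so the fee is capped at $80,000.00.

$80,000.00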